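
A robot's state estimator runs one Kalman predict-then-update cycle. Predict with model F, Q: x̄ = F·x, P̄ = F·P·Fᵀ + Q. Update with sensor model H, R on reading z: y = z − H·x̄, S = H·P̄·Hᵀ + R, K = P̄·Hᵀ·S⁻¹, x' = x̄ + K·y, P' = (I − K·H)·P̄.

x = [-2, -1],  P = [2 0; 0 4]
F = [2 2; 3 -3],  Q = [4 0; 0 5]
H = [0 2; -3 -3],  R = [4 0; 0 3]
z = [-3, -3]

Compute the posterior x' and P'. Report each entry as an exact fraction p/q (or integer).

x̄ = F·x = [-6, -3]
P̄ = F·P·Fᵀ + Q = [28 -12; -12 59]
y = z − H·x̄ = [3, -30]
S = H·P̄·Hᵀ + R = [240 -282; -282 570]
K = P̄·Hᵀ·S⁻¹ = [-756/1591 -508/1591; 4583/9546 -47/4773]
x' = x̄ + K·y = [3426/1591, -4023/3182]
P' = (I − K·H)·P̄ = [2020/1591 -1512/1591; -1512/1591 4583/4773]

x' = [3426/1591, -4023/3182]
P' = [2020/1591 -1512/1591; -1512/1591 4583/4773]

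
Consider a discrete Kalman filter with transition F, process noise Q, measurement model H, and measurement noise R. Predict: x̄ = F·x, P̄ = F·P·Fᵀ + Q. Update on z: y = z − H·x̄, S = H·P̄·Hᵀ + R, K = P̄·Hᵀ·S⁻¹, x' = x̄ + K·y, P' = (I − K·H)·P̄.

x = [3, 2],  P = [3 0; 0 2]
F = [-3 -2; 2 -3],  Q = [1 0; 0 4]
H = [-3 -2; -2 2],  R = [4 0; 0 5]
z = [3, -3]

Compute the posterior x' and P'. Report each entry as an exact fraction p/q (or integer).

x' = [-1939/15259, -22310/15259]
P' = [5436/15259 -2094/15259; -2094/15259 18287/30518]

x̄ = F·x = [-13, 0]
P̄ = F·P·Fᵀ + Q = [36 -6; -6 34]
y = z − H·x̄ = [-36, -29]
S = H·P̄·Hᵀ + R = [392 92; 92 333]
K = P̄·Hᵀ·S⁻¹ = [-3030/15259 -3012/15259; -12005/61036 4495/15259]
x' = x̄ + K·y = [-1939/15259, -22310/15259]
P' = (I − K·H)·P̄ = [5436/15259 -2094/15259; -2094/15259 18287/30518]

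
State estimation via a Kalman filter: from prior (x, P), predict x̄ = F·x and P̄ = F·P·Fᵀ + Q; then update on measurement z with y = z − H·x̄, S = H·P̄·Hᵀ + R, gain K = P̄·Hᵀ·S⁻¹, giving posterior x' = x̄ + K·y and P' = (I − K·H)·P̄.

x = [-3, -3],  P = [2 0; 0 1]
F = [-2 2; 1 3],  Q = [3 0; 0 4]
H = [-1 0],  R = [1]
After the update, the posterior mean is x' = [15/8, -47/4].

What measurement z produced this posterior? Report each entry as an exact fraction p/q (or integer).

x̄ = F·x = [0, -12]
P̄ = F·P·Fᵀ + Q = [15 2; 2 15]
S = H·P̄·Hᵀ + R = [16]
K = P̄·Hᵀ·S⁻¹ = [-15/16; -1/8]
x' − x̄ = [15/8, 1/4] = K·y
y = (KᵀK)⁻¹·Kᵀ·(x' − x̄) = [-2]
z = y + H·x̄ = [-2] + [0] = [-2]

z = [-2]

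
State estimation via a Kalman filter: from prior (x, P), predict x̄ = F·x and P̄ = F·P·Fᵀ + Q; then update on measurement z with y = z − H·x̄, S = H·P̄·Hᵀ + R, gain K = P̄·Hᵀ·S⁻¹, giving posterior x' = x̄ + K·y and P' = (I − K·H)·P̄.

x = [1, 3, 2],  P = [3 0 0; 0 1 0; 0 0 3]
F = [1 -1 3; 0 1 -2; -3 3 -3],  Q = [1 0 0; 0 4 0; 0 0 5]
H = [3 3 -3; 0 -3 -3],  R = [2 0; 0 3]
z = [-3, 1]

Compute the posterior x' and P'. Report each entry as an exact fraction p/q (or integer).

x̄ = F·x = [4, -1, 0]
P̄ = F·P·Fᵀ + Q = [32 -19 -39; -19 17 21; -39 21 68]
y = z − H·x̄ = [-12, -2]
S = H·P̄·Hᵀ + R = [1037 981; 981 1146]
K = P̄·Hᵀ·S⁻¹ = [2694/75347 9134/75347; 10920/75347 -16843/75347; -11247/75347 -7927/75347]
x' = x̄ + K·y = [250792/75347, -172701/75347, 150818/75347]
P' = (I − K·H)·P̄ = [401524/75347 -204431/75347 195297/75347; -204431/75347 114277/75347 -97434/75347; 195297/75347 -97434/75347 105361/75347]

x' = [250792/75347, -172701/75347, 150818/75347]
P' = [401524/75347 -204431/75347 195297/75347; -204431/75347 114277/75347 -97434/75347; 195297/75347 -97434/75347 105361/75347]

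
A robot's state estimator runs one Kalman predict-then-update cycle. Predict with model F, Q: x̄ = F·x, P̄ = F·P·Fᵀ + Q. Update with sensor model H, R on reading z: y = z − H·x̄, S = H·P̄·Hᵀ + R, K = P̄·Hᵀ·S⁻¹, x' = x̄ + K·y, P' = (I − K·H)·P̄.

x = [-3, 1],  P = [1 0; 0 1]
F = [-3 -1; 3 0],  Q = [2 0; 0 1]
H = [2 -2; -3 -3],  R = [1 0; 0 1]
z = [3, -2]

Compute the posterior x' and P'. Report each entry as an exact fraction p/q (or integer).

x' = [6403/5813, -2920/5813]
P' = [519/5813 -204/5813; -204/5813 517/5813]

x̄ = F·x = [8, -9]
P̄ = F·P·Fᵀ + Q = [12 -9; -9 10]
y = z − H·x̄ = [-31, -5]
S = H·P̄·Hᵀ + R = [161 -12; -12 37]
K = P̄·Hᵀ·S⁻¹ = [1446/5813 -945/5813; -1442/5813 -939/5813]
x' = x̄ + K·y = [6403/5813, -2920/5813]
P' = (I − K·H)·P̄ = [519/5813 -204/5813; -204/5813 517/5813]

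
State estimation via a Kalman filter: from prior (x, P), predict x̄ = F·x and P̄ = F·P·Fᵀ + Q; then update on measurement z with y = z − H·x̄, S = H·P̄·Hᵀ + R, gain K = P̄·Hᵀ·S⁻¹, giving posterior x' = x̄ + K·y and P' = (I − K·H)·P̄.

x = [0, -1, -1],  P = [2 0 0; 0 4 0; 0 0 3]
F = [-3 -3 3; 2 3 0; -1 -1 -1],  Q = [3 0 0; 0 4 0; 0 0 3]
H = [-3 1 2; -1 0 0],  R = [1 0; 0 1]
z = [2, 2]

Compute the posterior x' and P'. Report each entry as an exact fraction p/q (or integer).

x' = [-1342/947, -5675/2841, -121/2841]
P' = [624/947 -464/947 1121/947; -464/947 59312/2841 -31712/2841; 1121/947 -31712/2841 21362/2841]

x̄ = F·x = [0, -3, 2]
P̄ = F·P·Fᵀ + Q = [84 -48 9; -48 48 -16; 9 -16 12]
y = z − H·x̄ = [1, 2]
S = H·P̄·Hᵀ + R = [969 282; 282 85]
K = P̄·Hᵀ·S⁻¹ = [-94/947 -624/947; 64/2841 464/947; 923/2841 -1121/947]
x' = x̄ + K·y = [-1342/947, -5675/2841, -121/2841]
P' = (I − K·H)·P̄ = [624/947 -464/947 1121/947; -464/947 59312/2841 -31712/2841; 1121/947 -31712/2841 21362/2841]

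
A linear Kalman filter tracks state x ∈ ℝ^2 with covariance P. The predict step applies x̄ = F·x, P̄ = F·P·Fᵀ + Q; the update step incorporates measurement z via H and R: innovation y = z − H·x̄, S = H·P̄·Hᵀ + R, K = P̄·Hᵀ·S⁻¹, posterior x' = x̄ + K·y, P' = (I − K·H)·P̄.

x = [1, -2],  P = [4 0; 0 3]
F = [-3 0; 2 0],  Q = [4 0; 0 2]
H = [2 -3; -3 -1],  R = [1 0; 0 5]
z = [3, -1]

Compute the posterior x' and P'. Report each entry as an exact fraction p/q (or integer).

x̄ = F·x = [-3, 2]
P̄ = F·P·Fᵀ + Q = [40 -24; -24 18]
y = z − H·x̄ = [15, -8]
S = H·P̄·Hᵀ + R = [611 -354; -354 239]
K = P̄·Hᵀ·S⁻¹ = [2344/20713 -4848/20713; -5262/20713 -3114/20713]
x' = x̄ + K·y = [11805/20713, -12592/20713]
P' = (I − K·H)·P̄ = [6824/20713 3768/20713; 3768/20713 4266/20713]

x' = [11805/20713, -12592/20713]
P' = [6824/20713 3768/20713; 3768/20713 4266/20713]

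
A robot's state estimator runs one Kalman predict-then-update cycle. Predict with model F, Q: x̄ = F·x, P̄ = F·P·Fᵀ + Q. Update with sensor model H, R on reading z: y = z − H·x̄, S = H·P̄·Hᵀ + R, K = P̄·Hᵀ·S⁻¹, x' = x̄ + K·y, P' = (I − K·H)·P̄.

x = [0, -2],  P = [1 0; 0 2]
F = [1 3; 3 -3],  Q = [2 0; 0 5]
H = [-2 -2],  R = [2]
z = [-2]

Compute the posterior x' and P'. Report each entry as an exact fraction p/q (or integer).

x' = [-270/47, 316/47]
P' = [915/47 -909/47; -909/47 926/47]

x̄ = F·x = [-6, 6]
P̄ = F·P·Fᵀ + Q = [21 -15; -15 32]
y = z − H·x̄ = [-2]
S = H·P̄·Hᵀ + R = [94]
K = P̄·Hᵀ·S⁻¹ = [-6/47; -17/47]
x' = x̄ + K·y = [-270/47, 316/47]
P' = (I − K·H)·P̄ = [915/47 -909/47; -909/47 926/47]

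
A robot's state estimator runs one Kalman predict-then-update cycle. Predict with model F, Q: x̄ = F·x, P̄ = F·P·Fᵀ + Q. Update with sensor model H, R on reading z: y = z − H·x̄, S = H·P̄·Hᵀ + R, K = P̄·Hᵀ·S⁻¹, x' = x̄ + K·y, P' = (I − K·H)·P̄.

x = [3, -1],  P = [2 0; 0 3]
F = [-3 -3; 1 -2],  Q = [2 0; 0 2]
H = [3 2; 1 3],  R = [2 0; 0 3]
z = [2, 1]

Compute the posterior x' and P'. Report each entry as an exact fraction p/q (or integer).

x̄ = F·x = [-6, 5]
P̄ = F·P·Fᵀ + Q = [47 12; 12 16]
y = z − H·x̄ = [10, -8]
S = H·P̄·Hᵀ + R = [633 369; 369 266]
K = P̄·Hᵀ·S⁻¹ = [4421/10739 -2782/10739; -4052/32217 4296/10739]
x' = x̄ + K·y = [2032/10739, 17461/32217]
P' = (I − K·H)·P̄ = [6174/10739 -4840/10739; -4840/10739 17728/32217]

x' = [2032/10739, 17461/32217]
P' = [6174/10739 -4840/10739; -4840/10739 17728/32217]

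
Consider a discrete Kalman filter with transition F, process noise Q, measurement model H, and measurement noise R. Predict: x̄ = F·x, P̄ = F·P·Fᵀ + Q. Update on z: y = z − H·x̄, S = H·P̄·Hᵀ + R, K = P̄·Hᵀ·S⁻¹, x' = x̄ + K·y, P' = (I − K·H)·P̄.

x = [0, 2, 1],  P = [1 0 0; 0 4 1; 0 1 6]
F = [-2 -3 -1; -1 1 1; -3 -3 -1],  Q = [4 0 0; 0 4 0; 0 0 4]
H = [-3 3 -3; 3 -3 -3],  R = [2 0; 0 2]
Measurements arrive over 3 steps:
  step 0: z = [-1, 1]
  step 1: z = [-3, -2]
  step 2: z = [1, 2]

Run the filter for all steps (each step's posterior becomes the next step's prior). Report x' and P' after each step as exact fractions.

step 0: x' = [7709/128251, -33957/128251, -337/128251], P' = [408368/128251 402046/128251 5040/128251; 402046/128251 409913/128251 4967/128251; 5040/128251 4967/128251 14137/128251]
step 1: x' = [3258800874/13901028823, 73035990/1263729893, 11469367252/13901028823], P' = [36197424304/13901028823 3205160542/1263729893 483165370/13901028823; 3205160542/1263729893 3258678508/1263729893 42807036/1263729893; 483165370/13901028823 42807036/1263729893 1533178976/13901028823]
step 2: x' = [72451272021742/245714430204083, 34701043614602/245714430204083, -120632025172622/245714430204083], P' = [3195712144681976/1228572151020415 3112686476859076/1228572151020415 42481172645956/1228572151020415; 3112686476859076/1228572151020415 3164821411928256/1228572151020415 41402426031056/1228572151020415; 42481172645956/1228572151020415 41402426031056/1228572151020415 135487885605576/1228572151020415]

step 0: x̄ = F·x = [-7, 3, -7]
step 0: P̄ = F·P·Fᵀ + Q = [56 -20 54; -20 17 -19; 54 -19 61]
step 0: y = z − H·x̄ = [-52, 10]
step 0: S = H·P̄·Hᵀ + R = [2882 -468; -468 254]
step 0: K = P̄·Hᵀ·S⁻¹ = [-17043/128251 1923/128251; 4350/128251 -19251/128251; -21315/128251 -21096/128251]
step 0: x' = x̄ + K·y = [7709/128251, -33957/128251, -337/128251]
step 0: P' = (I − K·H)·P̄ = [408368/128251 402046/128251 5040/128251; 402046/128251 409913/128251 4967/128251; 5040/128251 4967/128251 14137/128251]
step 1: x̄ = F·x = [86790/128251, -42003/128251, 79081/128251]
step 1: P̄ = F·P·Fᵀ + Q = [10724344/128251 -50002/128251 12239254/128251; -50002/128251 541184/128251 -48720/128251; 12239254/128251 -48720/128251 15188540/128251]
step 1: y = z − H·x̄ = [238869/128251, -405638/128251]
step 1: S = H·P̄·Hᵀ + R = [460426682/128251 34407072/128251; 34407072/128251 18059618/128251]
step 1: K = P̄·Hᵀ·S⁻¹ = [-2135735568/13901028823 686239458/13901028823; 16066395/1263729893 -144487503/1263729893; -2318200425/13901028823 -2281336503/13901028823]
step 1: x' = x̄ + K·y = [3258800874/13901028823, 73035990/1263729893, 11469367252/13901028823]
step 1: P' = (I − K·H)·P̄ = [36197424304/13901028823 3205160542/1263729893 483165370/13901028823; 3205160542/1263729893 3258678508/1263729893 42807036/1263729893; 483165370/13901028823 42807036/1263729893 1533178976/13901028823]
step 2: x̄ = F·x = [-1854286970/1263729893, 9013962268/13901028823, -23655957544/13901028823]
step 2: P̄ = F·P·Fᵀ + Q = [86579571016/1263729893 -344057284/1263729893 97765407068/1263729893; -344057284/1263729893 58642074288/13901028823 -3327137152/13901028823; 97765407068/1263729893 -3327137152/13901028823 1345869329208/13901028823]
step 2: y = z − H·x̄ = [-145300200623/13901028823, 45067541828/13901028823]
step 2: S = H·P̄·Hᵀ + R = [40725344630126/13901028823 2945544421464/13901028823; 2945544421464/13901028823 1890466493726/13901028823]
step 2: K = P̄·Hᵀ·S⁻¹ = [-188260260703284/1228572151020415 60816742765416/1228572151020415; 16098763557186/1228572151020415 -140306041650354/1228572151020415; -204849948330714/1228572151020415 -201613708486014/1228572151020415]
step 2: x' = x̄ + K·y = [72451272021742/245714430204083, 34701043614602/245714430204083, -120632025172622/245714430204083]
step 2: P' = (I − K·H)·P̄ = [3195712144681976/1228572151020415 3112686476859076/1228572151020415 42481172645956/1228572151020415; 3112686476859076/1228572151020415 3164821411928256/1228572151020415 41402426031056/1228572151020415; 42481172645956/1228572151020415 41402426031056/1228572151020415 135487885605576/1228572151020415]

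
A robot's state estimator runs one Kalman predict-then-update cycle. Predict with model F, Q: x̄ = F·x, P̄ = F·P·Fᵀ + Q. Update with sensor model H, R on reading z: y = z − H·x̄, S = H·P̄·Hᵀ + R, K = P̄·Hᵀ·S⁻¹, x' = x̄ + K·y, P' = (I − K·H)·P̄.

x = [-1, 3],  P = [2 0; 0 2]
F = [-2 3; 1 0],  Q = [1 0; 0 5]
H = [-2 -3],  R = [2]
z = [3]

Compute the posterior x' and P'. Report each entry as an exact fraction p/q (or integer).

x̄ = F·x = [11, -1]
P̄ = F·P·Fᵀ + Q = [27 -4; -4 7]
y = z − H·x̄ = [22]
S = H·P̄·Hᵀ + R = [125]
K = P̄·Hᵀ·S⁻¹ = [-42/125; -13/125]
x' = x̄ + K·y = [451/125, -411/125]
P' = (I − K·H)·P̄ = [1611/125 -1046/125; -1046/125 706/125]

x' = [451/125, -411/125]
P' = [1611/125 -1046/125; -1046/125 706/125]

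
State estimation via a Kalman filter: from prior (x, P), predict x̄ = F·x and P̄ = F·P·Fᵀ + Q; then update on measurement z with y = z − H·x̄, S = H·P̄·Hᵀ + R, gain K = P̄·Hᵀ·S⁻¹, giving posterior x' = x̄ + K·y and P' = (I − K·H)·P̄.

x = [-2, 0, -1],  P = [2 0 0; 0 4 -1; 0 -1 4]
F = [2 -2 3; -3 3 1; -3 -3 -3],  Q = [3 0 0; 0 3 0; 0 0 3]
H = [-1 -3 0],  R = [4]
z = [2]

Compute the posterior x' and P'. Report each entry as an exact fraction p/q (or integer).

x' = [-634/97, 150/97, 2121/194]
P' = [7194/97 -2404/97 -4749/194; -2404/97 846/97 1533/194; -4749/194 1533/194 23475/388]

x̄ = F·x = [-7, 5, 9]
P̄ = F·P·Fᵀ + Q = [75 -31 -21; -31 55 -18; -21 -18 75]
y = z − H·x̄ = [10]
S = H·P̄·Hᵀ + R = [388]
K = P̄·Hᵀ·S⁻¹ = [9/194; -67/194; 75/388]
x' = x̄ + K·y = [-634/97, 150/97, 2121/194]
P' = (I − K·H)·P̄ = [7194/97 -2404/97 -4749/194; -2404/97 846/97 1533/194; -4749/194 1533/194 23475/388]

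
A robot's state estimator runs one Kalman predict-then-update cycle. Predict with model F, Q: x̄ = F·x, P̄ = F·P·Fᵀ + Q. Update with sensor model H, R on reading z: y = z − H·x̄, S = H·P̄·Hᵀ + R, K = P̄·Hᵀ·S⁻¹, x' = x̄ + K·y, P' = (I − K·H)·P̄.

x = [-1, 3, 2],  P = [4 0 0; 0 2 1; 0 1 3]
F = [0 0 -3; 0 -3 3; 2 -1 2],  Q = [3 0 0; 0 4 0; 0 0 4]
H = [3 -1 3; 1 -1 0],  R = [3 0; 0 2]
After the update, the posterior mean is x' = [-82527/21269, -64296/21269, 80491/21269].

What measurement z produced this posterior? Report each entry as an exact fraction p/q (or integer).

z = [3, -1]

x̄ = F·x = [-6, -3, -1]
P̄ = F·P·Fᵀ + Q = [30 -18 -15; -18 31 15; -15 15 30]
S = H·P̄·Hᵀ + R = [322 103; 103 99]
K = P̄·Hᵀ·S⁻¹ = [1293/21269 8967/21269; 1087/21269 -11658/21269; 6060/21269 -12750/21269]
x' − x̄ = [45087/21269, -489/21269, 101760/21269] = K·y
y = (KᵀK)⁻¹·Kᵀ·(x' − x̄) = [21, 2]
z = y + H·x̄ = [21, 2] + [-18, -3] = [3, -1]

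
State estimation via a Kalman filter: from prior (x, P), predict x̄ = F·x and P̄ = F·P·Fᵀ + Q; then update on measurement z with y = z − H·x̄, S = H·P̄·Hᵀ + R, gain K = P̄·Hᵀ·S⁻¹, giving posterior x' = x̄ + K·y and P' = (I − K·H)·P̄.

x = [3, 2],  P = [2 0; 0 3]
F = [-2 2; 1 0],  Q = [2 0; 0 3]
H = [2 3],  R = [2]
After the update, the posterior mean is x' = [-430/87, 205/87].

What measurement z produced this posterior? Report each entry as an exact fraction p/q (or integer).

x̄ = F·x = [-2, 3]
P̄ = F·P·Fᵀ + Q = [22 -4; -4 5]
S = H·P̄·Hᵀ + R = [87]
K = P̄·Hᵀ·S⁻¹ = [32/87; 7/87]
x' − x̄ = [-256/87, -56/87] = K·y
y = (KᵀK)⁻¹·Kᵀ·(x' − x̄) = [-8]
z = y + H·x̄ = [-8] + [5] = [-3]

z = [-3]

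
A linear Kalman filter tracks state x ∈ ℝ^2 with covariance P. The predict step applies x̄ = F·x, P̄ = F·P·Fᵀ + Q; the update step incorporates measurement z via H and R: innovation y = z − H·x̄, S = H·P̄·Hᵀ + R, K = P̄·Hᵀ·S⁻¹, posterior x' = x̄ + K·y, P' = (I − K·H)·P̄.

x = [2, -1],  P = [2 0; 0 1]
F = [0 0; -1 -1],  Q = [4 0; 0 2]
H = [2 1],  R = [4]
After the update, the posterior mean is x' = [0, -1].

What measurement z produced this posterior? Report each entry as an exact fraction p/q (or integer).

z = [-1]

x̄ = F·x = [0, -1]
P̄ = F·P·Fᵀ + Q = [4 0; 0 5]
S = H·P̄·Hᵀ + R = [25]
K = P̄·Hᵀ·S⁻¹ = [8/25; 1/5]
x' − x̄ = [0, 0] = K·y
y = (KᵀK)⁻¹·Kᵀ·(x' − x̄) = [0]
z = y + H·x̄ = [0] + [-1] = [-1]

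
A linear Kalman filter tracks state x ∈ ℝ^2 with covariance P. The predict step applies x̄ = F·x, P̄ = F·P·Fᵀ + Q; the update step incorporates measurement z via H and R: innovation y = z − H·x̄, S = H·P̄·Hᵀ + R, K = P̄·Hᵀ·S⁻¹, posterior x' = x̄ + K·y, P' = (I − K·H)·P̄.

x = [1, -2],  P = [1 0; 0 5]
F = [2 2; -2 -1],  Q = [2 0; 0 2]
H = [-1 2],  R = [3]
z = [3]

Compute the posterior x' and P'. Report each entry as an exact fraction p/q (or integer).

x̄ = F·x = [-2, 0]
P̄ = F·P·Fᵀ + Q = [26 -14; -14 11]
y = z − H·x̄ = [1]
S = H·P̄·Hᵀ + R = [129]
K = P̄·Hᵀ·S⁻¹ = [-18/43; 12/43]
x' = x̄ + K·y = [-104/43, 12/43]
P' = (I − K·H)·P̄ = [146/43 46/43; 46/43 41/43]

x' = [-104/43, 12/43]
P' = [146/43 46/43; 46/43 41/43]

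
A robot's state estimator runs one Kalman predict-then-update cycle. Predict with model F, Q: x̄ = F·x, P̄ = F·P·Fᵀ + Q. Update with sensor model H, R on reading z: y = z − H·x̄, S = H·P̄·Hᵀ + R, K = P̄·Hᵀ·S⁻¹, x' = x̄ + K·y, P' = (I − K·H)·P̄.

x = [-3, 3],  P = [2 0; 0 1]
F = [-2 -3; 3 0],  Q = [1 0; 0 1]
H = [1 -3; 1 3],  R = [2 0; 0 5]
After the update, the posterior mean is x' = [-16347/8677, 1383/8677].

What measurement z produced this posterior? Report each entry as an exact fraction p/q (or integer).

x̄ = F·x = [-3, -9]
P̄ = F·P·Fᵀ + Q = [18 -12; -12 19]
S = H·P̄·Hᵀ + R = [263 -153; -153 122]
K = P̄·Hᵀ·S⁻¹ = [3834/8677 3528/8677; -1533/8677 1278/8677]
x' − x̄ = [9684/8677, 79476/8677] = K·y
y = (KᵀK)⁻¹·Kᵀ·(x' − x̄) = [-26, 31]
z = y + H·x̄ = [-26, 31] + [24, -30] = [-2, 1]

z = [-2, 1]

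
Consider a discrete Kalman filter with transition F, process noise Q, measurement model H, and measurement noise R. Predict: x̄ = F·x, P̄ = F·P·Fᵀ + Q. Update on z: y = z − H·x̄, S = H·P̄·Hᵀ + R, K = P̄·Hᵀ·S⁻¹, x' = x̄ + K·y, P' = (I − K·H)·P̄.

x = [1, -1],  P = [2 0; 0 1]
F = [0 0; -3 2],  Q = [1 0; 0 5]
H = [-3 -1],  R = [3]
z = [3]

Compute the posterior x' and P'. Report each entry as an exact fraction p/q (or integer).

x̄ = F·x = [0, -5]
P̄ = F·P·Fᵀ + Q = [1 0; 0 27]
y = z − H·x̄ = [-2]
S = H·P̄·Hᵀ + R = [39]
K = P̄·Hᵀ·S⁻¹ = [-1/13; -9/13]
x' = x̄ + K·y = [2/13, -47/13]
P' = (I − K·H)·P̄ = [10/13 -27/13; -27/13 108/13]

x' = [2/13, -47/13]
P' = [10/13 -27/13; -27/13 108/13]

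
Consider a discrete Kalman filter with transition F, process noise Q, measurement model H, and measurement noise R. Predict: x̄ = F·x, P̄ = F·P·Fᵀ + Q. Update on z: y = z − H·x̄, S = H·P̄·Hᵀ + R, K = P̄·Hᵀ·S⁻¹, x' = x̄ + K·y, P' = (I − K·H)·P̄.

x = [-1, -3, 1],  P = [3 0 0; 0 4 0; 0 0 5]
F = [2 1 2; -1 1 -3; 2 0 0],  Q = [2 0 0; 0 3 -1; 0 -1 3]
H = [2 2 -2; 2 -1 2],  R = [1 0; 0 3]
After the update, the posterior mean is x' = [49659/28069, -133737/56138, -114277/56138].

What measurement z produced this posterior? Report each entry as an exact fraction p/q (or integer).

x̄ = F·x = [-3, -5, -2]
P̄ = F·P·Fᵀ + Q = [38 -32 12; -32 55 -7; 12 -7 15]
S = H·P̄·Hᵀ + R = [137 -124; -124 522]
K = P̄·Hᵀ·S⁻¹ = [5052/28069 8298/28069; 7414/28069 -10781/56138; -1438/28069 5877/56138]
x' − x̄ = [133866/28069, 146953/56138, -2001/56138] = K·y
y = (KᵀK)⁻¹·Kᵀ·(x' − x̄) = [15, 7]
z = y + H·x̄ = [15, 7] + [-12, -5] = [3, 2]

z = [3, 2]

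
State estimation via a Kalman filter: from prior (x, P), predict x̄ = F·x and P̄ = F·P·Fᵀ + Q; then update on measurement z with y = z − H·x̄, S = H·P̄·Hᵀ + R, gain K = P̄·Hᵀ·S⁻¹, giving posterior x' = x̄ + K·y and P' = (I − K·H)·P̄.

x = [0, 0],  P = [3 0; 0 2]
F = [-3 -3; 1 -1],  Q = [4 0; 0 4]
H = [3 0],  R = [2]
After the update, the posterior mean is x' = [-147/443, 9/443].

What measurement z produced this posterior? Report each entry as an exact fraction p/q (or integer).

z = [-1]

x̄ = F·x = [0, 0]
P̄ = F·P·Fᵀ + Q = [49 -3; -3 9]
S = H·P̄·Hᵀ + R = [443]
K = P̄·Hᵀ·S⁻¹ = [147/443; -9/443]
x' − x̄ = [-147/443, 9/443] = K·y
y = (KᵀK)⁻¹·Kᵀ·(x' − x̄) = [-1]
z = y + H·x̄ = [-1] + [0] = [-1]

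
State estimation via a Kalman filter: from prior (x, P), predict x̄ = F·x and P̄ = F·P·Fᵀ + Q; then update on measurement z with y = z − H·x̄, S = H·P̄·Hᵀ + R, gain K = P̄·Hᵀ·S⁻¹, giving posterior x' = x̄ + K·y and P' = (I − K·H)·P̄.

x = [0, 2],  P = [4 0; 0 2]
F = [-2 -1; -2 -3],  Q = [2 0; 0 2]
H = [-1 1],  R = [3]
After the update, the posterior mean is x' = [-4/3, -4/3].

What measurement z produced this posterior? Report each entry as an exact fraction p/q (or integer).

z = [1]

x̄ = F·x = [-2, -6]
P̄ = F·P·Fᵀ + Q = [20 22; 22 36]
S = H·P̄·Hᵀ + R = [15]
K = P̄·Hᵀ·S⁻¹ = [2/15; 14/15]
x' − x̄ = [2/3, 14/3] = K·y
y = (KᵀK)⁻¹·Kᵀ·(x' − x̄) = [5]
z = y + H·x̄ = [5] + [-4] = [1]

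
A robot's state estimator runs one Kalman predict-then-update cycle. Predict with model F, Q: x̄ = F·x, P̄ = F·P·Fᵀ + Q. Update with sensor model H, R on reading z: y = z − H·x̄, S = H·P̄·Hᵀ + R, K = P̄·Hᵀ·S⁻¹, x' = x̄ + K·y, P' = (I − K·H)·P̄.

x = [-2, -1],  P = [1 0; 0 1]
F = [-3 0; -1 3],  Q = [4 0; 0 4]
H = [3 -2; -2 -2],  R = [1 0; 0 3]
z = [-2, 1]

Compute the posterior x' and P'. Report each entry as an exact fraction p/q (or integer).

x' = [-4817/8923, 1032/8923]
P' = [2807/17846 2431/17846; 2431/17846 5405/17846]

x̄ = F·x = [6, -1]
P̄ = F·P·Fᵀ + Q = [13 3; 3 14]
y = z − H·x̄ = [-22, 11]
S = H·P̄·Hᵀ + R = [138 -28; -28 135]
K = P̄·Hᵀ·S⁻¹ = [3559/17846 -1746/8923; -3517/17846 -2612/8923]
x' = x̄ + K·y = [-4817/8923, 1032/8923]
P' = (I − K·H)·P̄ = [2807/17846 2431/17846; 2431/17846 5405/17846]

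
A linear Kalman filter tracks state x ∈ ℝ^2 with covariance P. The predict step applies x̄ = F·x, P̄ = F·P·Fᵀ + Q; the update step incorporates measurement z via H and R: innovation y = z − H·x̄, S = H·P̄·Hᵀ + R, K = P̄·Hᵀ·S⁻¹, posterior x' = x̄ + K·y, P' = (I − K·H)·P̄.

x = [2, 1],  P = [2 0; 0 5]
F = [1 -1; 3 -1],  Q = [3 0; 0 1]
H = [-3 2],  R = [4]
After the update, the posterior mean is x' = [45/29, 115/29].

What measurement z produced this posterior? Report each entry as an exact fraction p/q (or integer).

z = [3]

x̄ = F·x = [1, 5]
P̄ = F·P·Fᵀ + Q = [10 11; 11 24]
S = H·P̄·Hᵀ + R = [58]
K = P̄·Hᵀ·S⁻¹ = [-4/29; 15/58]
x' − x̄ = [16/29, -30/29] = K·y
y = (KᵀK)⁻¹·Kᵀ·(x' − x̄) = [-4]
z = y + H·x̄ = [-4] + [7] = [3]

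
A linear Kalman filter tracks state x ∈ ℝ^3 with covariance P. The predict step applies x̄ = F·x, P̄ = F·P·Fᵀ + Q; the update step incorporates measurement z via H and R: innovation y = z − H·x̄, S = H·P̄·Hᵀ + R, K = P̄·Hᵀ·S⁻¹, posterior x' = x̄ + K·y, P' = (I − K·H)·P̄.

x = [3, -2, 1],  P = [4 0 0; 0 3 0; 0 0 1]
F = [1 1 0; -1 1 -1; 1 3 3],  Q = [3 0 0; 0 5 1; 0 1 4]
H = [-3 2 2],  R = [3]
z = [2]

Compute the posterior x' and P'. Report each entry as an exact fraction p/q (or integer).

x' = [33/67, -611/201, 935/201]
P' = [658/67 3/67 981/67; 3/67 1388/201 -1322/201; 981/67 -1322/201 5819/201]

x̄ = F·x = [1, -6, 0]
P̄ = F·P·Fᵀ + Q = [10 -1 13; -1 13 3; 13 3 44]
y = z − H·x̄ = [17]
S = H·P̄·Hᵀ + R = [201]
K = P̄·Hᵀ·S⁻¹ = [-2/67; 35/201; 55/201]
x' = x̄ + K·y = [33/67, -611/201, 935/201]
P' = (I − K·H)·P̄ = [658/67 3/67 981/67; 3/67 1388/201 -1322/201; 981/67 -1322/201 5819/201]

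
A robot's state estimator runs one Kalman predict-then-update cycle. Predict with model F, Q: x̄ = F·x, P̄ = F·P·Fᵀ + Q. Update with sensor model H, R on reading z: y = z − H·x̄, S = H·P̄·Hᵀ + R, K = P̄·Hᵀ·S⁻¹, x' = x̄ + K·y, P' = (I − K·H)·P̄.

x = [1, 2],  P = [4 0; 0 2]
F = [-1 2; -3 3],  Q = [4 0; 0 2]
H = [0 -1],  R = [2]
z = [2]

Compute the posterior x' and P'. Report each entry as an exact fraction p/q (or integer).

x̄ = F·x = [3, 3]
P̄ = F·P·Fᵀ + Q = [16 24; 24 56]
y = z − H·x̄ = [5]
S = H·P̄·Hᵀ + R = [58]
K = P̄·Hᵀ·S⁻¹ = [-12/29; -28/29]
x' = x̄ + K·y = [27/29, -53/29]
P' = (I − K·H)·P̄ = [176/29 24/29; 24/29 56/29]

x' = [27/29, -53/29]
P' = [176/29 24/29; 24/29 56/29]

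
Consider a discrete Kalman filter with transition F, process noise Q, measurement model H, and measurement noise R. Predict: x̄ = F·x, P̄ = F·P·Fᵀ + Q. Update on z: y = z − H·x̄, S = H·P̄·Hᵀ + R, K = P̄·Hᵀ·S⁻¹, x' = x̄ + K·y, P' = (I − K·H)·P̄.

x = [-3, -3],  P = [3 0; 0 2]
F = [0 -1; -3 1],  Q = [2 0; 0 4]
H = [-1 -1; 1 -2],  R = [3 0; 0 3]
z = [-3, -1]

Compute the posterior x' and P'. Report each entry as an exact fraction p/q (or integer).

x' = [308/141, 431/282]
P' = [163/141 61/282; 61/282 355/564]

x̄ = F·x = [3, 6]
P̄ = F·P·Fᵀ + Q = [4 -2; -2 33]
y = z − H·x̄ = [6, 8]
S = H·P̄·Hᵀ + R = [36 60; 60 147]
K = P̄·Hᵀ·S⁻¹ = [-43/94 34/141; -53/188 -49/141]
x' = x̄ + K·y = [308/141, 431/282]
P' = (I − K·H)·P̄ = [163/141 61/282; 61/282 355/564]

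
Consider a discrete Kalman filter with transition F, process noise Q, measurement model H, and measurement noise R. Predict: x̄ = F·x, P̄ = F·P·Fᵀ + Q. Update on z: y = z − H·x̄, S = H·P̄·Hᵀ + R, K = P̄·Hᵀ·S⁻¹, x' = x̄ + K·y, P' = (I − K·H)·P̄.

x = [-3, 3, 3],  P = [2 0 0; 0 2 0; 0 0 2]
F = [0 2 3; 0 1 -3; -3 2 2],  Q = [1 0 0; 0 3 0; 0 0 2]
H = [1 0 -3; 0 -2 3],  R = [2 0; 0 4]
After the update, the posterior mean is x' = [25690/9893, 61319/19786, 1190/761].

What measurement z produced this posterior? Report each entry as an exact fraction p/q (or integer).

z = [-2, -2]

x̄ = F·x = [15, -6, 21]
P̄ = F·P·Fᵀ + Q = [27 -14 20; -14 23 -8; 20 -8 36]
S = H·P̄·Hᵀ + R = [233 -284; -284 516]
K = P̄·Hᵀ·S⁻¹ = [1991/9893 2783/9893; -3680/9893 -6735/19786; -196/761 75/761]
x' − x̄ = [-122705/9893, 180035/19786, -14791/761] = K·y
y = (KᵀK)⁻¹·Kᵀ·(x' − x̄) = [46, -77]
z = y + H·x̄ = [46, -77] + [-48, 75] = [-2, -2]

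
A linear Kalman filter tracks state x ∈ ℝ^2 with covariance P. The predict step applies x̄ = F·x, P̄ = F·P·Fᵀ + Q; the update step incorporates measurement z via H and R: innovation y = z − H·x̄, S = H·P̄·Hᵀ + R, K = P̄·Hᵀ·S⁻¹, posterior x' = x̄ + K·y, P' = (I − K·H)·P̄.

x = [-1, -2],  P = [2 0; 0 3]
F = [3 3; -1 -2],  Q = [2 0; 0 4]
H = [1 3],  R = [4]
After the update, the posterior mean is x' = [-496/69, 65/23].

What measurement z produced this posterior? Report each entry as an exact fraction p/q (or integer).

z = [1]

x̄ = F·x = [-9, 5]
P̄ = F·P·Fᵀ + Q = [47 -24; -24 18]
S = H·P̄·Hᵀ + R = [69]
K = P̄·Hᵀ·S⁻¹ = [-25/69; 10/23]
x' − x̄ = [125/69, -50/23] = K·y
y = (KᵀK)⁻¹·Kᵀ·(x' − x̄) = [-5]
z = y + H·x̄ = [-5] + [6] = [1]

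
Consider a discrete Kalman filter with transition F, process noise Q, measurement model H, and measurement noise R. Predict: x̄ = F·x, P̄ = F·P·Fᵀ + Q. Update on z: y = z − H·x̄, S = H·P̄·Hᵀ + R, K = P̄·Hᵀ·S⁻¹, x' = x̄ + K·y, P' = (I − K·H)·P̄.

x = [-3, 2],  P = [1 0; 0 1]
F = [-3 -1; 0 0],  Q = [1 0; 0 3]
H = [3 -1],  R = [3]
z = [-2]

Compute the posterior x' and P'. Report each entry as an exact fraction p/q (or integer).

x̄ = F·x = [7, 0]
P̄ = F·P·Fᵀ + Q = [11 0; 0 3]
y = z − H·x̄ = [-23]
S = H·P̄·Hᵀ + R = [105]
K = P̄·Hᵀ·S⁻¹ = [11/35; -1/35]
x' = x̄ + K·y = [-8/35, 23/35]
P' = (I − K·H)·P̄ = [22/35 33/35; 33/35 102/35]

x' = [-8/35, 23/35]
P' = [22/35 33/35; 33/35 102/35]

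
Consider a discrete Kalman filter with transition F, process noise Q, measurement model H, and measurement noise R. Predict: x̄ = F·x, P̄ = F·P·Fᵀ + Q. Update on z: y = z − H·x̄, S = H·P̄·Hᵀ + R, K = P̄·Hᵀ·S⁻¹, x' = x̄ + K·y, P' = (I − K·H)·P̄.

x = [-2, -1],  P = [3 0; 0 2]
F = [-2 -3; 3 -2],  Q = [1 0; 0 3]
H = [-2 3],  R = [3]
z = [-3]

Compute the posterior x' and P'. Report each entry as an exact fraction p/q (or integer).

x̄ = F·x = [7, -4]
P̄ = F·P·Fᵀ + Q = [31 -6; -6 38]
y = z − H·x̄ = [23]
S = H·P̄·Hᵀ + R = [541]
K = P̄·Hᵀ·S⁻¹ = [-80/541; 126/541]
x' = x̄ + K·y = [1947/541, 734/541]
P' = (I − K·H)·P̄ = [10371/541 6834/541; 6834/541 4682/541]

x' = [1947/541, 734/541]
P' = [10371/541 6834/541; 6834/541 4682/541]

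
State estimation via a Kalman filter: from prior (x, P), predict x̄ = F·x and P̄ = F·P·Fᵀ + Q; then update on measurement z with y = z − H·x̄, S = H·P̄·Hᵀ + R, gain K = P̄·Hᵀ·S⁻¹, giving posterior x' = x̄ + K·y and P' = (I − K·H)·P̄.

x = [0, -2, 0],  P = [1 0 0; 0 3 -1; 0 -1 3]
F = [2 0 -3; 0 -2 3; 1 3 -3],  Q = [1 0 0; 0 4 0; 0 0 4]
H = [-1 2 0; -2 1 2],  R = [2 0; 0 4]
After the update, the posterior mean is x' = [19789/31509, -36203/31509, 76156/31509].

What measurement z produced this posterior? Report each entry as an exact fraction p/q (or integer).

z = [-3, 3]

x̄ = F·x = [0, 4, -6]
P̄ = F·P·Fᵀ + Q = [32 -33 38; -33 55 -60; 38 -60 77]
S = H·P̄·Hᵀ + R = [386 23; 23 83]
K = P̄·Hᵀ·S⁻¹ = [-7651/31509 -5852/31509; 11846/31509 -2903/31509; -13528/31509 10582/31509]
x' − x̄ = [19789/31509, -162239/31509, 265210/31509] = K·y
y = (KᵀK)⁻¹·Kᵀ·(x' − x̄) = [-11, 11]
z = y + H·x̄ = [-11, 11] + [8, -8] = [-3, 3]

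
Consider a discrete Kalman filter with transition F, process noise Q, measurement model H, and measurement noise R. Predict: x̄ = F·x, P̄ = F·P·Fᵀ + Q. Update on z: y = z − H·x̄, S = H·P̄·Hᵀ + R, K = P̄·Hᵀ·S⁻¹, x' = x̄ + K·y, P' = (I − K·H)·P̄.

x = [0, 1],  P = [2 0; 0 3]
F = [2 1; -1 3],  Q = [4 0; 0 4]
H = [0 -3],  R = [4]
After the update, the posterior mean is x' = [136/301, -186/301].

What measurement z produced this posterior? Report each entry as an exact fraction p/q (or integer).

x̄ = F·x = [1, 3]
P̄ = F·P·Fᵀ + Q = [15 5; 5 33]
S = H·P̄·Hᵀ + R = [301]
K = P̄·Hᵀ·S⁻¹ = [-15/301; -99/301]
x' − x̄ = [-165/301, -1089/301] = K·y
y = (KᵀK)⁻¹·Kᵀ·(x' − x̄) = [11]
z = y + H·x̄ = [11] + [-9] = [2]

z = [2]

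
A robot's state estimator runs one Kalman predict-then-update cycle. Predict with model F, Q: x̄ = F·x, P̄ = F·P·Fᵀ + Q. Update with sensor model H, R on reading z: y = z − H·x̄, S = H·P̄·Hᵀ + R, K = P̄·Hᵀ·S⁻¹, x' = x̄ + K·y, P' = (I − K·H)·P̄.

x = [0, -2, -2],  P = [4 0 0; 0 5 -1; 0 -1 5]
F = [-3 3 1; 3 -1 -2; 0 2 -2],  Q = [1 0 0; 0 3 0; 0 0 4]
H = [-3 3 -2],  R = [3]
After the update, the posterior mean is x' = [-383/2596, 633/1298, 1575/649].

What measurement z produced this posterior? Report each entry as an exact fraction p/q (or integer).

x̄ = F·x = [-8, 6, 0]
P̄ = F·P·Fᵀ + Q = [81 -54 24; -54 60 12; 24 12 52]
S = H·P̄·Hᵀ + R = [2596]
K = P̄·Hᵀ·S⁻¹ = [-453/2596; 159/1298; -35/649]
x' − x̄ = [20385/2596, -7155/1298, 1575/649] = K·y
y = (KᵀK)⁻¹·Kᵀ·(x' − x̄) = [-45]
z = y + H·x̄ = [-45] + [42] = [-3]

z = [-3]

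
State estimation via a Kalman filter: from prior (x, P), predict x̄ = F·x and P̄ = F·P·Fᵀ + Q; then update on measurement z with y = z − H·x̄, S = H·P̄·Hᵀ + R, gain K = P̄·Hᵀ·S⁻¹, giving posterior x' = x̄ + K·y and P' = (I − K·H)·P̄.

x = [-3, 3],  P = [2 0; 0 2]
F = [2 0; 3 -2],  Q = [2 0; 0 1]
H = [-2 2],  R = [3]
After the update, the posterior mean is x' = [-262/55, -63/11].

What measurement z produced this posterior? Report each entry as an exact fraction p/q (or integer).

z = [-1]

x̄ = F·x = [-6, -15]
P̄ = F·P·Fᵀ + Q = [10 12; 12 27]
S = H·P̄·Hᵀ + R = [55]
K = P̄·Hᵀ·S⁻¹ = [4/55; 6/11]
x' − x̄ = [68/55, 102/11] = K·y
y = (KᵀK)⁻¹·Kᵀ·(x' − x̄) = [17]
z = y + H·x̄ = [17] + [-18] = [-1]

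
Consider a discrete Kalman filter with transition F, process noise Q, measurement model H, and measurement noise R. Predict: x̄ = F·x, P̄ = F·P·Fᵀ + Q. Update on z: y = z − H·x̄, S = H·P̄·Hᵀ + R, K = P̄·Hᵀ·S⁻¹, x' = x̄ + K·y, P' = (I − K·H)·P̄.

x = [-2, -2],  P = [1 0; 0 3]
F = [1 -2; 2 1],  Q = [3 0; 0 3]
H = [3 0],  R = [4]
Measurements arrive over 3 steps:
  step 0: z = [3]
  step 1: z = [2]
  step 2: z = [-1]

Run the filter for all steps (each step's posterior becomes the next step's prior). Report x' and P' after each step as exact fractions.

step 0: x' = [38/37, -213/37], P' = [16/37 -4/37; -4/37 334/37]
step 1: x' = [10730/13459, 16849/13459], P' = [5916/13459 -2496/13459; -2496/13459 84619/13459]
step 2: x' = [-1276131/3606613, 8412893/3606613], P' = [1579012/3606613 -599672/3606613; -599672/3606613 22131808/3606613]

step 0: x̄ = F·x = [2, -6]
step 0: P̄ = F·P·Fᵀ + Q = [16 -4; -4 10]
step 0: y = z − H·x̄ = [-3]
step 0: S = H·P̄·Hᵀ + R = [148]
step 0: K = P̄·Hᵀ·S⁻¹ = [12/37; -3/37]
step 0: x' = x̄ + K·y = [38/37, -213/37]
step 0: P' = (I − K·H)·P̄ = [16/37 -4/37; -4/37 334/37]
step 1: x̄ = F·x = [464/37, -137/37]
step 1: P̄ = F·P·Fᵀ + Q = [1479/37 -624/37; -624/37 493/37]
step 1: y = z − H·x̄ = [-1318/37]
step 1: S = H·P̄·Hᵀ + R = [13459/37]
step 1: K = P̄·Hᵀ·S⁻¹ = [4437/13459; -1872/13459]
step 1: x' = x̄ + K·y = [10730/13459, 16849/13459]
step 1: P' = (I − K·H)·P̄ = [5916/13459 -2496/13459; -2496/13459 84619/13459]
step 2: x̄ = F·x = [-22968/13459, 38309/13459]
step 2: P̄ = F·P·Fᵀ + Q = [394753/13459 -149918/13459; -149918/13459 138676/13459]
step 2: y = z − H·x̄ = [55445/13459]
step 2: S = H·P̄·Hᵀ + R = [3606613/13459]
step 2: K = P̄·Hᵀ·S⁻¹ = [1184259/3606613; -449754/3606613]
step 2: x' = x̄ + K·y = [-1276131/3606613, 8412893/3606613]
step 2: P' = (I − K·H)·P̄ = [1579012/3606613 -599672/3606613; -599672/3606613 22131808/3606613]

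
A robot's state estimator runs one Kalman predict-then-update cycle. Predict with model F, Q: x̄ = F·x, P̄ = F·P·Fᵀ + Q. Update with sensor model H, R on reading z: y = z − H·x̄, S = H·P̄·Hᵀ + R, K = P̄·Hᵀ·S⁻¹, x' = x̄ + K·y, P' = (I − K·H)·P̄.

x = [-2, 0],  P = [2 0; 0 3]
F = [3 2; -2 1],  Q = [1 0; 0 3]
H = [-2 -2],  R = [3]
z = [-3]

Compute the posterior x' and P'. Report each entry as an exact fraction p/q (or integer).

x' = [-92/27, 652/135]
P' = [337/27 -322/27; -322/27 1634/135]

x̄ = F·x = [-6, 4]
P̄ = F·P·Fᵀ + Q = [31 -6; -6 14]
y = z − H·x̄ = [-7]
S = H·P̄·Hᵀ + R = [135]
K = P̄·Hᵀ·S⁻¹ = [-10/27; -16/135]
x' = x̄ + K·y = [-92/27, 652/135]
P' = (I − K·H)·P̄ = [337/27 -322/27; -322/27 1634/135]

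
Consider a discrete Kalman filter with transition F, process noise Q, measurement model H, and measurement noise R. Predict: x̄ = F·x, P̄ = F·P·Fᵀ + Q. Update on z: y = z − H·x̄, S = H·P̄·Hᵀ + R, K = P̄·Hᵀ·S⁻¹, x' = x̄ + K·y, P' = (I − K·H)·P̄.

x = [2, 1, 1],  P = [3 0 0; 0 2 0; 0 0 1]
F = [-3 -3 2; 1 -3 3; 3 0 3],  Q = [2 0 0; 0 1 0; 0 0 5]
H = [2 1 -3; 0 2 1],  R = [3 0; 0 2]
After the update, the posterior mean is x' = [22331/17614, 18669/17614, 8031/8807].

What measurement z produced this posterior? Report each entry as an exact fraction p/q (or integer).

z = [1, 3]

x̄ = F·x = [-7, 2, 9]
P̄ = F·P·Fᵀ + Q = [51 15 -21; 15 31 18; -21 18 41]
S = H·P̄·Hᵀ + R = [811 -133; -133 239]
K = P̄·Hᵀ·S⁻¹ = [44217/176140 31239/176140; 12313/176140 65811/176140; -6223/44035 10724/44035]
x' − x̄ = [145629/17614, -16559/17614, -71232/8807] = K·y
y = (KᵀK)⁻¹·Kᵀ·(x' − x̄) = [40, -10]
z = y + H·x̄ = [40, -10] + [-39, 13] = [1, 3]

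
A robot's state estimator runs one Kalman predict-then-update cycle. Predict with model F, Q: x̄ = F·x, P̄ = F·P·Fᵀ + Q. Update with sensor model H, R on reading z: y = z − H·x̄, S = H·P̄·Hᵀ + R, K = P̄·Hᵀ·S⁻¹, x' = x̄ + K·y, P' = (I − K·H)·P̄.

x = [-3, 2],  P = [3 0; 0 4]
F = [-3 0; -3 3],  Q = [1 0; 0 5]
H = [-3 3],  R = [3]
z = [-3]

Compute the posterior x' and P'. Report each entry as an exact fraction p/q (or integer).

x' = [1164/127, 1044/127]
P' = [3553/127 3552/127; 3552/127 3593/127]

x̄ = F·x = [9, 15]
P̄ = F·P·Fᵀ + Q = [28 27; 27 68]
y = z − H·x̄ = [-21]
S = H·P̄·Hᵀ + R = [381]
K = P̄·Hᵀ·S⁻¹ = [-1/127; 41/127]
x' = x̄ + K·y = [1164/127, 1044/127]
P' = (I − K·H)·P̄ = [3553/127 3552/127; 3552/127 3593/127]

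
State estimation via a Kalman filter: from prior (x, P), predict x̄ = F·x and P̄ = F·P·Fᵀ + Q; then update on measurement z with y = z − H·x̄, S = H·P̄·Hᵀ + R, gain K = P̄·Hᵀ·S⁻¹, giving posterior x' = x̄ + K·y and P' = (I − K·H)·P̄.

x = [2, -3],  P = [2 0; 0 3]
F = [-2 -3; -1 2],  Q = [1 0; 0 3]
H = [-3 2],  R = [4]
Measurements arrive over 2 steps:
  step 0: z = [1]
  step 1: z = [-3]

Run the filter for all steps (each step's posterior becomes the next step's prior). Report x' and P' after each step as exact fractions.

step 0: x' = [-383/141, -520/141], P' = [452/141 610/141; 610/141 953/141]
step 1: x' = [143785/117627, 10456/39209], P' = [187184/117627 72130/39209; 72130/39209 115117/39209]

step 0: x̄ = F·x = [5, -8]
step 0: P̄ = F·P·Fᵀ + Q = [36 -14; -14 17]
step 0: y = z − H·x̄ = [32]
step 0: S = H·P̄·Hᵀ + R = [564]
step 0: K = P̄·Hᵀ·S⁻¹ = [-34/141; 19/141]
step 0: x' = x̄ + K·y = [-383/141, -520/141]
step 0: P' = (I − K·H)·P̄ = [452/141 610/141; 610/141 953/141]
step 1: x̄ = F·x = [2326/141, -219/47]
step 1: P̄ = F·P·Fᵀ + Q = [17846/141 -1808/47; -1808/47 749/47]
step 1: y = z − H·x̄ = [2623/47]
step 1: S = H·P̄·Hᵀ + R = [78418/47]
step 1: K = P̄·Hᵀ·S⁻¹ = [-10731/39209; 3461/39209]
step 1: x' = x̄ + K·y = [143785/117627, 10456/39209]
step 1: P' = (I − K·H)·P̄ = [187184/117627 72130/39209; 72130/39209 115117/39209]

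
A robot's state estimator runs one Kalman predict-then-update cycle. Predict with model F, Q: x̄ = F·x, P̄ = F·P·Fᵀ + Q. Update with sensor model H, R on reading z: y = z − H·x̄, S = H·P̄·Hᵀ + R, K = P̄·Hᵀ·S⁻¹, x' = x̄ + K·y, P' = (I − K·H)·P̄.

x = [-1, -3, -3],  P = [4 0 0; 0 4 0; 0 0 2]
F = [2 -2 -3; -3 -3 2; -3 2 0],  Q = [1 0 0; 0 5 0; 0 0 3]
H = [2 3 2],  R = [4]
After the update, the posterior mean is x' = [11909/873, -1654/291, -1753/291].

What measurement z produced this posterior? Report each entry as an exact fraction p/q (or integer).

z = [-2]

x̄ = F·x = [13, 6, -3]
P̄ = F·P·Fᵀ + Q = [51 -12 -40; -12 85 12; -40 12 55]
S = H·P̄·Hᵀ + R = [873]
K = P̄·Hᵀ·S⁻¹ = [-14/873; 85/291; 22/291]
x' − x̄ = [560/873, -3400/291, -880/291] = K·y
y = (KᵀK)⁻¹·Kᵀ·(x' − x̄) = [-40]
z = y + H·x̄ = [-40] + [38] = [-2]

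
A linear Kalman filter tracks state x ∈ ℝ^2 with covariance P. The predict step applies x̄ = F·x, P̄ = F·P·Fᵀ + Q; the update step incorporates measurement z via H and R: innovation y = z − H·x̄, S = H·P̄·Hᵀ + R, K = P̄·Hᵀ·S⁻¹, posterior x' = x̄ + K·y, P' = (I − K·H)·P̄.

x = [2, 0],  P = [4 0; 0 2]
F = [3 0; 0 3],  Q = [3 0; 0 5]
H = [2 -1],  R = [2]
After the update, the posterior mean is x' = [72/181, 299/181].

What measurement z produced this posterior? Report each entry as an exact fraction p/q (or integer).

x̄ = F·x = [6, 0]
P̄ = F·P·Fᵀ + Q = [39 0; 0 23]
S = H·P̄·Hᵀ + R = [181]
K = P̄·Hᵀ·S⁻¹ = [78/181; -23/181]
x' − x̄ = [-1014/181, 299/181] = K·y
y = (KᵀK)⁻¹·Kᵀ·(x' − x̄) = [-13]
z = y + H·x̄ = [-13] + [12] = [-1]

z = [-1]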